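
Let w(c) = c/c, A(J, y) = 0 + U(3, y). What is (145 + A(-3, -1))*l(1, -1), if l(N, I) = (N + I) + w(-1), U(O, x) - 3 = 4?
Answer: 152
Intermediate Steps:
U(O, x) = 7 (U(O, x) = 3 + 4 = 7)
A(J, y) = 7 (A(J, y) = 0 + 7 = 7)
w(c) = 1
l(N, I) = 1 + I + N (l(N, I) = (N + I) + 1 = (I + N) + 1 = 1 + I + N)
(145 + A(-3, -1))*l(1, -1) = (145 + 7)*(1 - 1 + 1) = 152*1 = 152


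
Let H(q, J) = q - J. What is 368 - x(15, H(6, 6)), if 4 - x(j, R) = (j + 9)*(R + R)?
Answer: 364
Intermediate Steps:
x(j, R) = 4 - 2*R*(9 + j) (x(j, R) = 4 - (j + 9)*(R + R) = 4 - (9 + j)*2*R = 4 - 2*R*(9 + j))
368 - x(15, H(6, 6)) = 368 - (4 - 18*(6 - 1*6) - 2*(6 - 1*6)*15) = 368 - (4 - 18*(6 - 6) - 2*(6 - 6)*15) = 368 - (4 - 18*0 - 2*0*15) = 368 - (4 + 0 + 0) = 368 - 1*4 = 368 - 4 = 364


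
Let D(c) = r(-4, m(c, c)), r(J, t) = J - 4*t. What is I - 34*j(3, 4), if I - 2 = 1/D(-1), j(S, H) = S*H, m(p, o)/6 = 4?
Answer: -40601/100 ≈ -406.01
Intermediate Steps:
m(p, o) = 24 (m(p, o) = 6*4 = 24)
r(J, t) = J - 4*t
D(c) = -100 (D(c) = -4 - 4*24 = -4 - 96 = -100)
j(S, H) = H*S
I = 199/100 (I = 2 + 1/(-100) = 2 - 1/100 = 199/100 ≈ 1.9900)
I - 34*j(3, 4) = 199/100 - 136*3 = 199/100 - 34*12 = 199/100 - 408 = -40601/100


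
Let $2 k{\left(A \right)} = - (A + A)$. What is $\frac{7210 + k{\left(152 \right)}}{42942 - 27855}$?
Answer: $\frac{7058}{15087} \approx 0.46782$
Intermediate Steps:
$k{\left(A \right)} = - A$ ($k{\left(A \right)} = \frac{\left(-1\right) \left(A + A\right)}{2} = \frac{\left(-1\right) 2 A}{2} = \frac{\left(-2\right) A}{2} = - A$)
$\frac{7210 + k{\left(152 \right)}}{42942 - 27855} = \frac{7210 - 152}{42942 - 27855} = \frac{7210 - 152}{15087} = 7058 \cdot \frac{1}{15087} = \frac{7058}{15087}$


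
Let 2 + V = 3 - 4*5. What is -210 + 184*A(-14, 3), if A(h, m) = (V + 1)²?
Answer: 59406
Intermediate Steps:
V = -19 (V = -2 + (3 - 4*5) = -2 + (3 - 20) = -2 - 17 = -19)
A(h, m) = 324 (A(h, m) = (-19 + 1)² = (-18)² = 324)
-210 + 184*A(-14, 3) = -210 + 184*324 = -210 + 59616 = 59406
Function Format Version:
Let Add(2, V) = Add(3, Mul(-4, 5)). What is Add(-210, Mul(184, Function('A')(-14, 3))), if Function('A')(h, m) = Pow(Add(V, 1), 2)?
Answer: 59406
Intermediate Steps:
V = -19 (V = Add(-2, Add(3, Mul(-4, 5))) = Add(-2, Add(3, -20)) = Add(-2, -17) = -19)
Function('A')(h, m) = 324 (Function('A')(h, m) = Pow(Add(-19, 1), 2) = Pow(-18, 2) = 324)
Add(-210, Mul(184, Function('A')(-14, 3))) = Add(-210, Mul(184, 324)) = Add(-210, 59616) = 59406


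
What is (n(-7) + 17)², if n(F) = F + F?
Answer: 9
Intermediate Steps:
n(F) = 2*F
(n(-7) + 17)² = (2*(-7) + 17)² = (-14 + 17)² = 3² = 9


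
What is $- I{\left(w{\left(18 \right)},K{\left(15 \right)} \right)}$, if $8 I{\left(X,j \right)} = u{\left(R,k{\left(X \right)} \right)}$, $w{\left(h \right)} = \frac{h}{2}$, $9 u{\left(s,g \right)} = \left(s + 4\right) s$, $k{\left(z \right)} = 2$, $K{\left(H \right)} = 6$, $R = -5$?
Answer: $- \frac{5}{72} \approx -0.069444$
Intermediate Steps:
$u{\left(s,g \right)} = \frac{s \left(4 + s\right)}{9}$ ($u{\left(s,g \right)} = \frac{\left(s + 4\right) s}{9} = \frac{\left(4 + s\right) s}{9} = \frac{s \left(4 + s\right)}{9}$)
$w{\left(h \right)} = \frac{h}{2}$ ($w{\left(h \right)} = h \frac{1}{2} = \frac{h}{2}$)
$I{\left(X,j \right)} = \frac{5}{72}$ ($I{\left(X,j \right)} = \frac{\frac{1}{9} \left(-5\right) \left(4 - 5\right)}{8} = \frac{\frac{1}{9} \left(-5\right) \left(-1\right)}{8} = \frac{1}{8} \cdot \frac{5}{9} = \frac{5}{72}$)
$- I{\left(w{\left(18 \right)},K{\left(15 \right)} \right)} = \left(-1\right) \frac{5}{72} = - \frac{5}{72}$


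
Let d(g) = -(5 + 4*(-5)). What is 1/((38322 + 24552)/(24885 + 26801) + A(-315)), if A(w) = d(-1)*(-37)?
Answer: -25843/14311428 ≈ -0.0018058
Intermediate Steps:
d(g) = 15 (d(g) = -(5 - 20) = -1*(-15) = 15)
A(w) = -555 (A(w) = 15*(-37) = -555)
1/((38322 + 24552)/(24885 + 26801) + A(-315)) = 1/((38322 + 24552)/(24885 + 26801) - 555) = 1/(62874/51686 - 555) = 1/(62874*(1/51686) - 555) = 1/(31437/25843 - 555) = 1/(-14311428/25843) = -25843/14311428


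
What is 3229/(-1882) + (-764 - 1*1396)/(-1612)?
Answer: -285007/758446 ≈ -0.37578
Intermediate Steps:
3229/(-1882) + (-764 - 1*1396)/(-1612) = 3229*(-1/1882) + (-764 - 1396)*(-1/1612) = -3229/1882 - 2160*(-1/1612) = -3229/1882 + 540/403 = -285007/758446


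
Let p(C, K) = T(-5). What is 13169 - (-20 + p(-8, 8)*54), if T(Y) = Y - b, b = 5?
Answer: 13729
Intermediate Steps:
T(Y) = -5 + Y (T(Y) = Y - 1*5 = Y - 5 = -5 + Y)
p(C, K) = -10 (p(C, K) = -5 - 5 = -10)
13169 - (-20 + p(-8, 8)*54) = 13169 - (-20 - 10*54) = 13169 - (-20 - 540) = 13169 - 1*(-560) = 13169 + 560 = 13729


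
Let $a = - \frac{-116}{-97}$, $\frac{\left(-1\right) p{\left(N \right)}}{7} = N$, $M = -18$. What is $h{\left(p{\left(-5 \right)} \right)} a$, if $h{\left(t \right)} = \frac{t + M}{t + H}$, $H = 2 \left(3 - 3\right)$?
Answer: $- \frac{1972}{3395} \approx -0.58085$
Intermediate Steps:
$H = 0$ ($H = 2 \cdot 0 = 0$)
$p{\left(N \right)} = - 7 N$
$h{\left(t \right)} = \frac{-18 + t}{t}$ ($h{\left(t \right)} = \frac{t - 18}{t + 0} = \frac{-18 + t}{t}$)
$a = - \frac{116}{97}$ ($a = - \frac{\left(-116\right) \left(-1\right)}{97} = \left(-1\right) \frac{116}{97} = - \frac{116}{97} \approx -1.1959$)
$h{\left(p{\left(-5 \right)} \right)} a = \frac{-18 - -35}{\left(-7\right) \left(-5\right)} \left(- \frac{116}{97}\right) = \frac{-18 + 35}{35} \left(- \frac{116}{97}\right) = \frac{1}{35} \cdot 17 \left(- \frac{116}{97}\right) = \frac{17}{35} \left(- \frac{116}{97}\right) = - \frac{1972}{3395}$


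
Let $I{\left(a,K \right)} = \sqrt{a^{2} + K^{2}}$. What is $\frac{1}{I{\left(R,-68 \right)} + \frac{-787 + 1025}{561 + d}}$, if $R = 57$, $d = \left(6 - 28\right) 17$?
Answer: $- \frac{154}{952437} + \frac{121 \sqrt{7873}}{952437} \approx 0.011111$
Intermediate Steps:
$d = -374$ ($d = \left(-22\right) 17 = -374$)
$I{\left(a,K \right)} = \sqrt{K^{2} + a^{2}}$
$\frac{1}{I{\left(R,-68 \right)} + \frac{-787 + 1025}{561 + d}} = \frac{1}{\sqrt{\left(-68\right)^{2} + 57^{2}} + \frac{-787 + 1025}{561 - 374}} = \frac{1}{\sqrt{4624 + 3249} + \frac{238}{187}} = \frac{1}{\sqrt{7873} + 238 \cdot \frac{1}{187}} = \frac{1}{\sqrt{7873} + \frac{14}{11}} = \frac{1}{\frac{14}{11} + \sqrt{7873}}$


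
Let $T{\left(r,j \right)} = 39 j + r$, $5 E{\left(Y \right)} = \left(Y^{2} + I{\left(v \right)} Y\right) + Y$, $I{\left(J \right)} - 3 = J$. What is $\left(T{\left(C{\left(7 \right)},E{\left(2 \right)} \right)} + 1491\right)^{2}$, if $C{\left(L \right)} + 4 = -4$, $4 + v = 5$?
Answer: $\frac{63377521}{25} \approx 2.5351 \cdot 10^{6}$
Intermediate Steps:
$v = 1$ ($v = -4 + 5 = 1$)
$I{\left(J \right)} = 3 + J$
$C{\left(L \right)} = -8$ ($C{\left(L \right)} = -4 - 4 = -8$)
$E{\left(Y \right)} = Y + \frac{Y^{2}}{5}$ ($E{\left(Y \right)} = \frac{\left(Y^{2} + \left(3 + 1\right) Y\right) + Y}{5} = \frac{\left(Y^{2} + 4 Y\right) + Y}{5} = \frac{Y^{2} + 5 Y}{5} = Y + \frac{Y^{2}}{5}$)
$T{\left(r,j \right)} = r + 39 j$
$\left(T{\left(C{\left(7 \right)},E{\left(2 \right)} \right)} + 1491\right)^{2} = \left(\left(-8 + 39 \cdot \frac{1}{5} \cdot 2 \left(5 + 2\right)\right) + 1491\right)^{2} = \left(\left(-8 + 39 \cdot \frac{1}{5} \cdot 2 \cdot 7\right) + 1491\right)^{2} = \left(\left(-8 + 39 \cdot \frac{14}{5}\right) + 1491\right)^{2} = \left(\left(-8 + \frac{546}{5}\right) + 1491\right)^{2} = \left(\frac{506}{5} + 1491\right)^{2} = \left(\frac{7961}{5}\right)^{2} = \frac{63377521}{25}$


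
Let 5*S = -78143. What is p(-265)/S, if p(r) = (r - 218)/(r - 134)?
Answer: -115/1484717 ≈ -7.7456e-5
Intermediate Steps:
p(r) = (-218 + r)/(-134 + r)
S = -78143/5 (S = (1/5)*(-78143) = -78143/5 ≈ -15629.)
p(-265)/S = ((-218 - 265)/(-134 - 265))/(-78143/5) = (-483/(-399))*(-5/78143) = -1/399*(-483)*(-5/78143) = (23/19)*(-5/78143) = -115/1484717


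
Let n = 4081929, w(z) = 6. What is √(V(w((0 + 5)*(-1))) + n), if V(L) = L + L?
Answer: 3*√453549 ≈ 2020.4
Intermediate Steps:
V(L) = 2*L
√(V(w((0 + 5)*(-1))) + n) = √(2*6 + 4081929) = √(12 + 4081929) = √4081941 = 3*√453549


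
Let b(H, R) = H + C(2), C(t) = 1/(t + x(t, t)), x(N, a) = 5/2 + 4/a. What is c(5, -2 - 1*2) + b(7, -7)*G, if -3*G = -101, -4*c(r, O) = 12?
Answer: 3092/13 ≈ 237.85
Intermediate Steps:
x(N, a) = 5/2 + 4/a (x(N, a) = 5*(½) + 4/a = 5/2 + 4/a)
C(t) = 1/(5/2 + t + 4/t) (C(t) = 1/(t + (5/2 + 4/t)) = 1/(5/2 + t + 4/t))
b(H, R) = 2/13 + H (b(H, R) = H + 2*2/(8 + 2*2² + 5*2) = H + 2*2/(8 + 2*4 + 10) = H + 2*2/(8 + 8 + 10) = H + 2*2/26 = H + 2*2*(1/26) = H + 2/13 = 2/13 + H)
c(r, O) = -3 (c(r, O) = -¼*12 = -3)
G = 101/3 (G = -⅓*(-101) = 101/3 ≈ 33.667)
c(5, -2 - 1*2) + b(7, -7)*G = -3 + (2/13 + 7)*(101/3) = -3 + (93/13)*(101/3) = -3 + 3131/13 = 3092/13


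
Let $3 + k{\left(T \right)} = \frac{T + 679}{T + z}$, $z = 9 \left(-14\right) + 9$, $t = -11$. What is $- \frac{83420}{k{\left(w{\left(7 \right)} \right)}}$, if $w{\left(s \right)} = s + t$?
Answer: $\frac{5046910}{519} \approx 9724.3$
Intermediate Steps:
$z = -117$ ($z = -126 + 9 = -117$)
$w{\left(s \right)} = -11 + s$ ($w{\left(s \right)} = s - 11 = -11 + s$)
$k{\left(T \right)} = -3 + \frac{679 + T}{-117 + T}$ ($k{\left(T \right)} = -3 + \frac{T + 679}{T - 117} = -3 + \frac{679 + T}{-117 + T}$)
$- \frac{83420}{k{\left(w{\left(7 \right)} \right)}} = - \frac{83420}{2 \frac{1}{-117 + \left(-11 + 7\right)} \left(515 - \left(-11 + 7\right)\right)} = - \frac{83420}{2 \frac{1}{-117 - 4} \left(515 - -4\right)} = - \frac{83420}{2 \frac{1}{-121} \left(515 + 4\right)} = - \frac{83420}{2 \left(- \frac{1}{121}\right) 519} = - \frac{83420}{- \frac{1038}{121}} = \left(-83420\right) \left(- \frac{121}{1038}\right) = \frac{5046910}{519}$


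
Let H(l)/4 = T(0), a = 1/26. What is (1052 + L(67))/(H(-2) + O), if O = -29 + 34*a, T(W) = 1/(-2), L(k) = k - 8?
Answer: -14443/386 ≈ -37.417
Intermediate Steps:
L(k) = -8 + k
a = 1/26 ≈ 0.038462
T(W) = -½
H(l) = -2 (H(l) = 4*(-½) = -2)
O = -360/13 (O = -29 + 34*(1/26) = -29 + 17/13 = -360/13 ≈ -27.692)
(1052 + L(67))/(H(-2) + O) = (1052 + (-8 + 67))/(-2 - 360/13) = (1052 + 59)/(-386/13) = 1111*(-13/386) = -14443/386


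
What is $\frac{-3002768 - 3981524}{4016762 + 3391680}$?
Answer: $- \frac{3492146}{3704221} \approx -0.94275$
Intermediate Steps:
$\frac{-3002768 - 3981524}{4016762 + 3391680} = - \frac{6984292}{7408442} = \left(-6984292\right) \frac{1}{7408442} = - \frac{3492146}{3704221}$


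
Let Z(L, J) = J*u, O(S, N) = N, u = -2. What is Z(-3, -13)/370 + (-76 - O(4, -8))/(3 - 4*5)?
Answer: 753/185 ≈ 4.0703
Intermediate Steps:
Z(L, J) = -2*J (Z(L, J) = J*(-2) = -2*J)
Z(-3, -13)/370 + (-76 - O(4, -8))/(3 - 4*5) = -2*(-13)/370 + (-76 - 1*(-8))/(3 - 4*5) = 26*(1/370) + (-76 + 8)/(3 - 20) = 13/185 - 68/(-17) = 13/185 - 68*(-1/17) = 13/185 + 4 = 753/185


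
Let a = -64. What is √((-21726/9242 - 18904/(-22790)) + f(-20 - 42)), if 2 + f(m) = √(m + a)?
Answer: √(-9763466136188985 + 8318056209381075*I*√14)/52656295 ≈ 2.0302 + 2.7646*I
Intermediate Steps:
f(m) = -2 + √(-64 + m) (f(m) = -2 + √(m - 64) = -2 + √(-64 + m))
√((-21726/9242 - 18904/(-22790)) + f(-20 - 42)) = √((-21726/9242 - 18904/(-22790)) + (-2 + √(-64 + (-20 - 42)))) = √((-21726*1/9242 - 18904*(-1/22790)) + (-2 + √(-64 - 62))) = √((-10863/4621 + 9452/11395) + (-2 + √(-126))) = √(-80106193/52656295 + (-2 + 3*I*√14)) = √(-185418783/52656295 + 3*I*√14)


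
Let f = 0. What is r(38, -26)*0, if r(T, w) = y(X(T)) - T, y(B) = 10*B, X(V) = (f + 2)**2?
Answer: 0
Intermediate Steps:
X(V) = 4 (X(V) = (0 + 2)**2 = 2**2 = 4)
r(T, w) = 40 - T (r(T, w) = 10*4 - T = 40 - T)
r(38, -26)*0 = (40 - 1*38)*0 = (40 - 38)*0 = 2*0 = 0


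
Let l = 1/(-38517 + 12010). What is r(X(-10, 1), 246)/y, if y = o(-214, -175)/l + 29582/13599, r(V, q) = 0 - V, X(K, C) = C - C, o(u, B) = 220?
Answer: 0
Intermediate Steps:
X(K, C) = 0
l = -1/26507 (l = 1/(-26507) = -1/26507 ≈ -3.7726e-5)
r(V, q) = -V
y = -79303082878/13599 (y = 220/(-1/26507) + 29582/13599 = 220*(-26507) + 29582*(1/13599) = -5831540 + 29582/13599 = -79303082878/13599 ≈ -5.8315e+6)
r(X(-10, 1), 246)/y = (-1*0)/(-79303082878/13599) = 0*(-13599/79303082878) = 0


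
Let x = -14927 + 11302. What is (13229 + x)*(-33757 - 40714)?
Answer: -715219484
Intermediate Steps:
x = -3625
(13229 + x)*(-33757 - 40714) = (13229 - 3625)*(-33757 - 40714) = 9604*(-74471) = -715219484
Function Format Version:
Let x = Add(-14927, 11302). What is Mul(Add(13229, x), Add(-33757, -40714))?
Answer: -715219484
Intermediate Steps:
x = -3625
Mul(Add(13229, x), Add(-33757, -40714)) = Mul(Add(13229, -3625), Add(-33757, -40714)) = Mul(9604, -74471) = -715219484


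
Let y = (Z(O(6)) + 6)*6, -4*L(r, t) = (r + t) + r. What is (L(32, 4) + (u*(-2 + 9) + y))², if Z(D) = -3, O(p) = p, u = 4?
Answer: 841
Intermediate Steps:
L(r, t) = -r/2 - t/4 (L(r, t) = -((r + t) + r)/4 = -(t + 2*r)/4 = -r/2 - t/4)
y = 18 (y = (-3 + 6)*6 = 3*6 = 18)
(L(32, 4) + (u*(-2 + 9) + y))² = ((-½*32 - ¼*4) + (4*(-2 + 9) + 18))² = ((-16 - 1) + (4*7 + 18))² = (-17 + (28 + 18))² = (-17 + 46)² = 29² = 841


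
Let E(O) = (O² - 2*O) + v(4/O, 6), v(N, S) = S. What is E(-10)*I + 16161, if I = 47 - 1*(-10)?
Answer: 23343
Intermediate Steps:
I = 57 (I = 47 + 10 = 57)
E(O) = 6 + O² - 2*O (E(O) = (O² - 2*O) + 6 = 6 + O² - 2*O)
E(-10)*I + 16161 = (6 + (-10)² - 2*(-10))*57 + 16161 = (6 + 100 + 20)*57 + 16161 = 126*57 + 16161 = 7182 + 16161 = 23343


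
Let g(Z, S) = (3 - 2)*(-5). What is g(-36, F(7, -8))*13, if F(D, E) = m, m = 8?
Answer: -65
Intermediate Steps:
F(D, E) = 8
g(Z, S) = -5 (g(Z, S) = 1*(-5) = -5)
g(-36, F(7, -8))*13 = -5*13 = -65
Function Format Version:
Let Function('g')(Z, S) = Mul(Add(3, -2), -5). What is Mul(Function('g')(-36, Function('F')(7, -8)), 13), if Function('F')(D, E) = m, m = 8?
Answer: -65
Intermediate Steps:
Function('F')(D, E) = 8
Function('g')(Z, S) = -5 (Function('g')(Z, S) = Mul(1, -5) = -5)
Mul(Function('g')(-36, Function('F')(7, -8)), 13) = Mul(-5, 13) = -65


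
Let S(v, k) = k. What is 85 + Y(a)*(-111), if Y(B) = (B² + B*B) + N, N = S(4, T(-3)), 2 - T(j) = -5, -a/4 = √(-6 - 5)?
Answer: 38380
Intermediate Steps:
a = -4*I*√11 (a = -4*√(-6 - 5) = -4*I*√11 ≈ -13.266*I)
T(j) = 7 (T(j) = 2 - 1*(-5) = 2 + 5 = 7)
N = 7
Y(B) = 7 + 2*B² (Y(B) = (B² + B*B) + 7 = (B² + B²) + 7 = 2*B² + 7 = 7 + 2*B²)
85 + Y(a)*(-111) = 85 + (7 + 2*(-4*I*√11)²)*(-111) = 85 + (7 + 2*(-176))*(-111) = 85 + (7 - 352)*(-111) = 85 - 345*(-111) = 85 + 38295 = 38380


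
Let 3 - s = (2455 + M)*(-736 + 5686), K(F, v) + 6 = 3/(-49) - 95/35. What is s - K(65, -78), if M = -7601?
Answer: 1248162877/49 ≈ 2.5473e+7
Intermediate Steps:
K(F, v) = -430/49 (K(F, v) = -6 + (3/(-49) - 95/35) = -6 + (3*(-1/49) - 95*1/35) = -6 + (-3/49 - 19/7) = -6 - 136/49 = -430/49)
s = 25472703 (s = 3 - (2455 - 7601)*(-736 + 5686) = 3 - (-5146)*4950 = 3 - 1*(-25472700) = 3 + 25472700 = 25472703)
s - K(65, -78) = 25472703 - 1*(-430/49) = 25472703 + 430/49 = 1248162877/49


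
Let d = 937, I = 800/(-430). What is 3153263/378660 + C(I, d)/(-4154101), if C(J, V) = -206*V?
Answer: 13172062692083/1572991884660 ≈ 8.3739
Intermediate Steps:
I = -80/43 (I = 800*(-1/430) = -80/43 ≈ -1.8605)
3153263/378660 + C(I, d)/(-4154101) = 3153263/378660 - 206*937/(-4154101) = 3153263*(1/378660) - 193022*(-1/4154101) = 3153263/378660 + 193022/4154101 = 13172062692083/1572991884660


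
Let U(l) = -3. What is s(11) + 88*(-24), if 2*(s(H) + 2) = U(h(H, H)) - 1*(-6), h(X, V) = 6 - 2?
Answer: -4225/2 ≈ -2112.5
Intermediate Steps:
h(X, V) = 4
s(H) = -½ (s(H) = -2 + (-3 - 1*(-6))/2 = -2 + (-3 + 6)/2 = -2 + (½)*3 = -2 + 3/2 = -½)
s(11) + 88*(-24) = -½ + 88*(-24) = -½ - 2112 = -4225/2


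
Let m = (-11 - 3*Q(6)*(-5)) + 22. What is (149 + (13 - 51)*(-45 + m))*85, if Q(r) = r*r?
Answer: -1621715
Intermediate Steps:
Q(r) = r²
m = 551 (m = (-11 - 3*6²*(-5)) + 22 = (-11 - 3*36*(-5)) + 22 = (-11 - 108*(-5)) + 22 = (-11 + 540) + 22 = 529 + 22 = 551)
(149 + (13 - 51)*(-45 + m))*85 = (149 + (13 - 51)*(-45 + 551))*85 = (149 - 38*506)*85 = (149 - 19228)*85 = -19079*85 = -1621715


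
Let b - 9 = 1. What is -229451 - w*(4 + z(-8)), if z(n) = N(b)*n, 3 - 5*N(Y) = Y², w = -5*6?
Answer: -224675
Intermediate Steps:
b = 10 (b = 9 + 1 = 10)
w = -30
N(Y) = ⅗ - Y²/5
z(n) = -97*n/5 (z(n) = (⅗ - ⅕*10²)*n = (⅗ - ⅕*100)*n = (⅗ - 20)*n = -97*n/5)
-229451 - w*(4 + z(-8)) = -229451 - (-30)*(4 - 97/5*(-8)) = -229451 - (-30)*(4 + 776/5) = -229451 - (-30)*796/5 = -229451 - 1*(-4776) = -229451 + 4776 = -224675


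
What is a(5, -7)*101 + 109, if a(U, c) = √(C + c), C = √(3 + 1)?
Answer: 109 + 101*I*√5 ≈ 109.0 + 225.84*I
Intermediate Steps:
C = 2 (C = √4 = 2)
a(U, c) = √(2 + c)
a(5, -7)*101 + 109 = √(2 - 7)*101 + 109 = √(-5)*101 + 109 = (I*√5)*101 + 109 = 101*I*√5 + 109 = 109 + 101*I*√5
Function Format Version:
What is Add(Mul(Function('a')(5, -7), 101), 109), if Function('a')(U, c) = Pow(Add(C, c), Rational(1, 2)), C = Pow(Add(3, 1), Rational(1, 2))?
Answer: Add(109, Mul(101, I, Pow(5, Rational(1, 2)))) ≈ Add(109.00, Mul(225.84, I))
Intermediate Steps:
C = 2 (C = Pow(4, Rational(1, 2)) = 2)
Function('a')(U, c) = Pow(Add(2, c), Rational(1, 2))
Add(Mul(Function('a')(5, -7), 101), 109) = Add(Mul(Pow(Add(2, -7), Rational(1, 2)), 101), 109) = Add(Mul(Pow(-5, Rational(1, 2)), 101), 109) = Add(Mul(Mul(I, Pow(5, Rational(1, 2))), 101), 109) = Add(Mul(101, I, Pow(5, Rational(1, 2))), 109) = Add(109, Mul(101, I, Pow(5, Rational(1, 2))))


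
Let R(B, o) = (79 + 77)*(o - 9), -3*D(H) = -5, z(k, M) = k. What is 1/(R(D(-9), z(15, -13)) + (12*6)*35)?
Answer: 1/3456 ≈ 0.00028935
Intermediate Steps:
D(H) = 5/3 (D(H) = -⅓*(-5) = 5/3)
R(B, o) = -1404 + 156*o (R(B, o) = 156*(-9 + o) = -1404 + 156*o)
1/(R(D(-9), z(15, -13)) + (12*6)*35) = 1/((-1404 + 156*15) + (12*6)*35) = 1/((-1404 + 2340) + 72*35) = 1/(936 + 2520) = 1/3456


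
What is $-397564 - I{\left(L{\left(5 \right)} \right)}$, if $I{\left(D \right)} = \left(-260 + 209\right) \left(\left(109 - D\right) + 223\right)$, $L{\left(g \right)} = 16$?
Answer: $-381448$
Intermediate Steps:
$I{\left(D \right)} = -16932 + 51 D$ ($I{\left(D \right)} = - 51 \left(332 - D\right) = -16932 + 51 D$)
$-397564 - I{\left(L{\left(5 \right)} \right)} = -397564 - \left(-16932 + 51 \cdot 16\right) = -397564 - \left(-16932 + 816\right) = -397564 - -16116 = -397564 + 16116 = -381448$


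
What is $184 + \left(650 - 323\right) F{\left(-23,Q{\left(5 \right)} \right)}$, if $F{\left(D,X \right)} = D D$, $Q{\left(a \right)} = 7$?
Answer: $173167$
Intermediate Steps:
$F{\left(D,X \right)} = D^{2}$
$184 + \left(650 - 323\right) F{\left(-23,Q{\left(5 \right)} \right)} = 184 + \left(650 - 323\right) \left(-23\right)^{2} = 184 + \left(650 - 323\right) 529 = 184 + 327 \cdot 529 = 184 + 172983 = 173167$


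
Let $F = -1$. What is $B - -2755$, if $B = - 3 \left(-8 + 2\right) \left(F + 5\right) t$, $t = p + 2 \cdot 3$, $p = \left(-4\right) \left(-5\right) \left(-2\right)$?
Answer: $307$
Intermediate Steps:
$p = -40$ ($p = 20 \left(-2\right) = -40$)
$t = -34$ ($t = -40 + 2 \cdot 3 = -40 + 6 = -34$)
$B = -2448$ ($B = - 3 \left(-8 + 2\right) \left(-1 + 5\right) \left(-34\right) = - 3 \left(\left(-6\right) 4\right) \left(-34\right) = \left(-3\right) \left(-24\right) \left(-34\right) = 72 \left(-34\right) = -2448$)
$B - -2755 = -2448 - -2755 = -2448 + 2755 = 307$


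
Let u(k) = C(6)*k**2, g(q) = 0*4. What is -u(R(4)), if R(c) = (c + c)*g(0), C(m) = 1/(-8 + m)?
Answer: 0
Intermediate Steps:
g(q) = 0
R(c) = 0 (R(c) = (c + c)*0 = (2*c)*0 = 0)
u(k) = -k**2/2 (u(k) = k**2/(-8 + 6) = k**2/(-2) = -k**2/2)
-u(R(4)) = -(-1)*0**2/2 = -(-1)*0/2 = -1*0 = 0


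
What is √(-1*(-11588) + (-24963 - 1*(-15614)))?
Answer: √2239 ≈ 47.318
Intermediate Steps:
√(-1*(-11588) + (-24963 - 1*(-15614))) = √(11588 + (-24963 + 15614)) = √(11588 - 9349) = √2239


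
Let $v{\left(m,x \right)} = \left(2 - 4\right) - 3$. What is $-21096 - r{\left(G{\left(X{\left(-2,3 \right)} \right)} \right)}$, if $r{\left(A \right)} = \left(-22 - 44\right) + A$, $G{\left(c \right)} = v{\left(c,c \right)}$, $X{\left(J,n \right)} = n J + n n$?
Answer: $-21025$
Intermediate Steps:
$X{\left(J,n \right)} = n^{2} + J n$ ($X{\left(J,n \right)} = J n + n^{2} = n^{2} + J n$)
$v{\left(m,x \right)} = -5$ ($v{\left(m,x \right)} = -2 - 3 = -5$)
$G{\left(c \right)} = -5$
$r{\left(A \right)} = -66 + A$
$-21096 - r{\left(G{\left(X{\left(-2,3 \right)} \right)} \right)} = -21096 - \left(-66 - 5\right) = -21096 - -71 = -21096 + 71 = -21025$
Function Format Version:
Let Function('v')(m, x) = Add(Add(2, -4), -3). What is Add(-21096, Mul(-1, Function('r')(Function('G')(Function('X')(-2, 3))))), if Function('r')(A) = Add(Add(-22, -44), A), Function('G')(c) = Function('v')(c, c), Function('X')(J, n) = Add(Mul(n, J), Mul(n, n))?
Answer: -21025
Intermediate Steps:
Function('X')(J, n) = Add(Pow(n, 2), Mul(J, n)) (Function('X')(J, n) = Add(Mul(J, n), Pow(n, 2)) = Add(Pow(n, 2), Mul(J, n)))
Function('v')(m, x) = -5 (Function('v')(m, x) = Add(-2, -3) = -5)
Function('G')(c) = -5
Function('r')(A) = Add(-66, A)
Add(-21096, Mul(-1, Function('r')(Function('G')(Function('X')(-2, 3))))) = Add(-21096, Mul(-1, Add(-66, -5))) = Add(-21096, Mul(-1, -71)) = Add(-21096, 71) = -21025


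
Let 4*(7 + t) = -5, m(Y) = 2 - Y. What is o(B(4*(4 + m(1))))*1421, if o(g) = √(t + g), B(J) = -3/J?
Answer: 1421*I*√210/5 ≈ 4118.5*I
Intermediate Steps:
t = -33/4 (t = -7 + (¼)*(-5) = -7 - 5/4 = -33/4 ≈ -8.2500)
o(g) = √(-33/4 + g)
o(B(4*(4 + m(1))))*1421 = (√(-33 + 4*(-3*1/(4*(4 + (2 - 1*1)))))/2)*1421 = (√(-33 + 4*(-3*1/(4*(4 + (2 - 1)))))/2)*1421 = (√(-33 + 4*(-3*1/(4*(4 + 1))))/2)*1421 = (√(-33 + 4*(-3/(4*5)))/2)*1421 = (√(-33 + 4*(-3/20))/2)*1421 = (√(-33 - ⅗)/2)*1421 = (√(-168/5)/2)*1421 = ((2*I*√210/5)/2)*1421 = (I*√210/5)*1421 = 1421*I*√210/5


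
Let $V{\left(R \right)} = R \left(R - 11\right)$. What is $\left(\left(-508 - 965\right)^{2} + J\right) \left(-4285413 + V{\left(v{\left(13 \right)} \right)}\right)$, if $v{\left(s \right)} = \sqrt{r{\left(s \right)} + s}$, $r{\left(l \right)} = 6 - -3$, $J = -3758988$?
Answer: $6810596215269 + 17481849 \sqrt{22} \approx 6.8107 \cdot 10^{12}$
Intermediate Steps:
$r{\left(l \right)} = 9$ ($r{\left(l \right)} = 6 + 3 = 9$)
$v{\left(s \right)} = \sqrt{9 + s}$
$V{\left(R \right)} = R \left(-11 + R\right)$
$\left(\left(-508 - 965\right)^{2} + J\right) \left(-4285413 + V{\left(v{\left(13 \right)} \right)}\right) = \left(\left(-508 - 965\right)^{2} - 3758988\right) \left(-4285413 + \sqrt{9 + 13} \left(-11 + \sqrt{9 + 13}\right)\right) = \left(\left(-1473\right)^{2} - 3758988\right) \left(-4285413 + \sqrt{22} \left(-11 + \sqrt{22}\right)\right) = \left(2169729 - 3758988\right) \left(-4285413 + \sqrt{22} \left(-11 + \sqrt{22}\right)\right) = - 1589259 \left(-4285413 + \sqrt{22} \left(-11 + \sqrt{22}\right)\right) = 6810631178967 - 1589259 \sqrt{22} \left(-11 + \sqrt{22}\right)$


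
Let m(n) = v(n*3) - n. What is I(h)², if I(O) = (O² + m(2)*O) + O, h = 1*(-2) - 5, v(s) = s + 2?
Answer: 0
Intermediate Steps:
v(s) = 2 + s
m(n) = 2 + 2*n (m(n) = (2 + n*3) - n = (2 + 3*n) - n = 2 + 2*n)
h = -7 (h = -2 - 5 = -7)
I(O) = O² + 7*O (I(O) = (O² + (2 + 2*2)*O) + O = (O² + (2 + 4)*O) + O = (O² + 6*O) + O = O² + 7*O)
I(h)² = (-7*(7 - 7))² = (-7*0)² = 0² = 0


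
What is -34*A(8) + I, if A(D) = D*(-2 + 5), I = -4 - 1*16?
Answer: -836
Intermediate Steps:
I = -20 (I = -4 - 16 = -20)
A(D) = 3*D (A(D) = D*3 = 3*D)
-34*A(8) + I = -102*8 - 20 = -34*24 - 20 = -816 - 20 = -836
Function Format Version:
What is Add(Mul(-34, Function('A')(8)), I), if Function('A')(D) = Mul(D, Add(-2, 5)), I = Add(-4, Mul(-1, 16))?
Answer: -836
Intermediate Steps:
I = -20 (I = Add(-4, -16) = -20)
Function('A')(D) = Mul(3, D) (Function('A')(D) = Mul(D, 3) = Mul(3, D))
Add(Mul(-34, Function('A')(8)), I) = Add(Mul(-34, Mul(3, 8)), -20) = Add(Mul(-34, 24), -20) = Add(-816, -20) = -836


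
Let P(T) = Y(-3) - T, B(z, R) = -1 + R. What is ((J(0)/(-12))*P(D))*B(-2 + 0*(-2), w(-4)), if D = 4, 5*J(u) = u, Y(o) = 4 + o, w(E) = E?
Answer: 0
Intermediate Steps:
J(u) = u/5
P(T) = 1 - T (P(T) = (4 - 3) - T = 1 - T)
((J(0)/(-12))*P(D))*B(-2 + 0*(-2), w(-4)) = ((((⅕)*0)/(-12))*(1 - 1*4))*(-1 - 4) = ((0*(-1/12))*(1 - 4))*(-5) = (0*(-3))*(-5) = 0*(-5) = 0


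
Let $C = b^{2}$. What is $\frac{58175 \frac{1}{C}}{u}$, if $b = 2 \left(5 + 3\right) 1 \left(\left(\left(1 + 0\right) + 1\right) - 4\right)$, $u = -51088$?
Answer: $- \frac{58175}{52314112} \approx -0.001112$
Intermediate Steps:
$b = -32$ ($b = 2 \cdot 8 \cdot 1 \left(\left(1 + 1\right) - 4\right) = 2 \cdot 8 \left(2 - 4\right) = 16 \left(-2\right) = -32$)
$C = 1024$ ($C = \left(-32\right)^{2} = 1024$)
$\frac{58175 \frac{1}{C}}{u} = \frac{58175 \cdot \frac{1}{1024}}{-51088} = 58175 \cdot \frac{1}{1024} \left(- \frac{1}{51088}\right) = \frac{58175}{1024} \left(- \frac{1}{51088}\right) = - \frac{58175}{52314112}$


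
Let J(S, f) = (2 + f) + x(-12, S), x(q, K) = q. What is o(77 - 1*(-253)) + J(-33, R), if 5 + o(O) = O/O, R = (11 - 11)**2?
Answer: -14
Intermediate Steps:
R = 0 (R = 0**2 = 0)
J(S, f) = -10 + f (J(S, f) = (2 + f) - 12 = -10 + f)
o(O) = -4 (o(O) = -5 + O/O = -5 + 1 = -4)
o(77 - 1*(-253)) + J(-33, R) = -4 + (-10 + 0) = -4 - 10 = -14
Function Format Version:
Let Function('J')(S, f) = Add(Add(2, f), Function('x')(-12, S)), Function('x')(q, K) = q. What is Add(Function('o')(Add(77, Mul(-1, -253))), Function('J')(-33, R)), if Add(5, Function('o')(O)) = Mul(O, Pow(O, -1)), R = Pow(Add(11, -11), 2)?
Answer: -14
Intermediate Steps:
R = 0 (R = Pow(0, 2) = 0)
Function('J')(S, f) = Add(-10, f) (Function('J')(S, f) = Add(Add(2, f), -12) = Add(-10, f))
Function('o')(O) = -4 (Function('o')(O) = Add(-5, Mul(O, Pow(O, -1))) = Add(-5, 1) = -4)
Add(Function('o')(Add(77, Mul(-1, -253))), Function('J')(-33, R)) = Add(-4, Add(-10, 0)) = Add(-4, -10) = -14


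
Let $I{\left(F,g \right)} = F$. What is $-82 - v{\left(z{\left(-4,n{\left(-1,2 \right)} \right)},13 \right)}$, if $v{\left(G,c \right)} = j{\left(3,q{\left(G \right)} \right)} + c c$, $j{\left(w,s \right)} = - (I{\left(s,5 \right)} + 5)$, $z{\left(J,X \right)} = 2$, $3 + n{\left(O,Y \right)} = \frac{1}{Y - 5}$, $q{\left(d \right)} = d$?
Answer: $-244$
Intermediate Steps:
$n{\left(O,Y \right)} = -3 + \frac{1}{-5 + Y}$ ($n{\left(O,Y \right)} = -3 + \frac{1}{Y - 5} = -3 + \frac{1}{-5 + Y}$)
$j{\left(w,s \right)} = -5 - s$ ($j{\left(w,s \right)} = - (s + 5) = - (5 + s) = -5 - s$)
$v{\left(G,c \right)} = -5 + c^{2} - G$ ($v{\left(G,c \right)} = \left(-5 - G\right) + c c = \left(-5 - G\right) + c^{2} = -5 + c^{2} - G$)
$-82 - v{\left(z{\left(-4,n{\left(-1,2 \right)} \right)},13 \right)} = -82 - \left(-5 + 13^{2} - 2\right) = -82 - \left(-5 + 169 - 2\right) = -82 - 162 = -244$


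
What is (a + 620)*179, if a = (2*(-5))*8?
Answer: 96660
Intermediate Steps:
a = -80 (a = -10*8 = -80)
(a + 620)*179 = (-80 + 620)*179 = 540*179 = 96660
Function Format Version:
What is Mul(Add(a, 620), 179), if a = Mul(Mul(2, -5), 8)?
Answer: 96660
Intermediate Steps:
a = -80 (a = Mul(-10, 8) = -80)
Mul(Add(a, 620), 179) = Mul(Add(-80, 620), 179) = Mul(540, 179) = 96660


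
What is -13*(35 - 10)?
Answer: -325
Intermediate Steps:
-13*(35 - 10) = -13*25 = -325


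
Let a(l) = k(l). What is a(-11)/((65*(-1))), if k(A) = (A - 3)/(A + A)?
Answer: -7/715 ≈ -0.0097902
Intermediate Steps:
k(A) = (-3 + A)/(2*A) (k(A) = (-3 + A)/((2*A)) = (-3 + A)*(1/(2*A)) = (-3 + A)/(2*A))
a(l) = (-3 + l)/(2*l)
a(-11)/((65*(-1))) = ((1/2)*(-3 - 11)/(-11))/((65*(-1))) = ((1/2)*(-1/11)*(-14))/(-65) = (7/11)*(-1/65) = -7/715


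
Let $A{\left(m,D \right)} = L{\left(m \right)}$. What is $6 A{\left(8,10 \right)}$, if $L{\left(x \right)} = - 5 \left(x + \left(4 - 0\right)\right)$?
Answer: $-360$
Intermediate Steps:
$L{\left(x \right)} = -20 - 5 x$ ($L{\left(x \right)} = - 5 \left(x + \left(4 + 0\right)\right) = - 5 \left(x + 4\right) = - 5 \left(4 + x\right) = -20 - 5 x$)
$A{\left(m,D \right)} = -20 - 5 m$
$6 A{\left(8,10 \right)} = 6 \left(-20 - 40\right) = 6 \left(-60\right) = -360$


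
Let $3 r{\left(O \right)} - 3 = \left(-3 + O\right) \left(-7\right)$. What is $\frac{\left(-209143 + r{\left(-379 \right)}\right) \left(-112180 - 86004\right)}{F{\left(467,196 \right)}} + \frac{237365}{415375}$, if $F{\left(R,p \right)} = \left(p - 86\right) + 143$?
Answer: $\frac{10286001805353607}{63053925} \approx 1.6313 \cdot 10^{8}$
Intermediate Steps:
$F{\left(R,p \right)} = 57 + p$ ($F{\left(R,p \right)} = \left(-86 + p\right) + 143 = 57 + p$)
$r{\left(O \right)} = 8 - \frac{7 O}{3}$ ($r{\left(O \right)} = 1 + \frac{\left(-3 + O\right) \left(-7\right)}{3} = 1 + \frac{21 - 7 O}{3} = 1 - \left(-7 + \frac{7 O}{3}\right) = 8 - \frac{7 O}{3}$)
$\frac{\left(-209143 + r{\left(-379 \right)}\right) \left(-112180 - 86004\right)}{F{\left(467,196 \right)}} + \frac{237365}{415375} = \frac{\left(-209143 + \left(8 - - \frac{2653}{3}\right)\right) \left(-112180 - 86004\right)}{57 + 196} + \frac{237365}{415375} = \frac{\left(-209143 + \left(8 + \frac{2653}{3}\right)\right) \left(-198184\right)}{253} + 237365 \cdot \frac{1}{415375} = \left(-209143 + \frac{2677}{3}\right) \left(-198184\right) \frac{1}{253} + \frac{47473}{83075} = \left(- \frac{624752}{3}\right) \left(-198184\right) \frac{1}{253} + \frac{47473}{83075} = \frac{123815850368}{3} \cdot \frac{1}{253} + \frac{47473}{83075} = \frac{123815850368}{759} + \frac{47473}{83075} = \frac{10286001805353607}{63053925}$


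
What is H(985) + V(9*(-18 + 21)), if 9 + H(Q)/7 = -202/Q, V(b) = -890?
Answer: -940119/985 ≈ -954.44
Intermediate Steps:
H(Q) = -63 - 1414/Q (H(Q) = -63 + 7*(-202/Q) = -63 - 1414/Q)
H(985) + V(9*(-18 + 21)) = (-63 - 1414/985) - 890 = -63469/985 - 890 = -940119/985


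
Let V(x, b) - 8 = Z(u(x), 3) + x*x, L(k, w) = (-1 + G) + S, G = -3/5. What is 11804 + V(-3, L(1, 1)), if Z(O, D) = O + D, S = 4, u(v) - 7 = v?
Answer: 11828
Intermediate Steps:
u(v) = 7 + v
G = -3/5 (G = -3*1/5 = -3/5 ≈ -0.60000)
Z(O, D) = D + O
L(k, w) = 12/5 (L(k, w) = (-1 - 3/5) + 4 = -8/5 + 4 = 12/5)
V(x, b) = 18 + x + x**2 (V(x, b) = 8 + ((3 + (7 + x)) + x*x) = 8 + ((10 + x) + x**2) = 8 + (10 + x + x**2) = 18 + x + x**2)
11804 + V(-3, L(1, 1)) = 11804 + (18 - 3 + (-3)**2) = 11804 + (18 - 3 + 9) = 11804 + 24 = 11828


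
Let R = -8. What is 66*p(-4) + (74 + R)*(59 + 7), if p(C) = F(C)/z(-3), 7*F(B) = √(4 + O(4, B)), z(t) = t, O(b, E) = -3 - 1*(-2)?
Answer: 4356 - 22*√3/7 ≈ 4350.6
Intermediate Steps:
O(b, E) = -1 (O(b, E) = -3 + 2 = -1)
F(B) = √3/7 (F(B) = √(4 - 1)/7 = √3/7)
p(C) = -√3/21 (p(C) = (√3/7)/(-3) = (√3/7)*(-⅓) = -√3/21)
66*p(-4) + (74 + R)*(59 + 7) = 66*(-√3/21) + (74 - 8)*(59 + 7) = -22*√3/7 + 66*66 = -22*√3/7 + 4356 = 4356 - 22*√3/7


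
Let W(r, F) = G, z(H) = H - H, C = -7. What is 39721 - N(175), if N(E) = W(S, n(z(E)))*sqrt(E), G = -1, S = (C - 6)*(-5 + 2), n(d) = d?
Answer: 39721 + 5*sqrt(7) ≈ 39734.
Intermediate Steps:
z(H) = 0
S = 39 (S = (-7 - 6)*(-5 + 2) = -13*(-3) = 39)
W(r, F) = -1
N(E) = -sqrt(E)
39721 - N(175) = 39721 - (-1)*sqrt(175) = 39721 - (-1)*5*sqrt(7) = 39721 - (-5)*sqrt(7) = 39721 + 5*sqrt(7)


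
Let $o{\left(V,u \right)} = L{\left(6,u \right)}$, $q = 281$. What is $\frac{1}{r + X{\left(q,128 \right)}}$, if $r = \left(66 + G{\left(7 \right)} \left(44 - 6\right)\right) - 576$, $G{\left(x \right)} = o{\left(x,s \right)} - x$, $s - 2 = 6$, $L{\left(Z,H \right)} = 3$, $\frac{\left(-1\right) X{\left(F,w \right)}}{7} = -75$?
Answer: $- \frac{1}{137} \approx -0.0072993$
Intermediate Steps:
$X{\left(F,w \right)} = 525$ ($X{\left(F,w \right)} = \left(-7\right) \left(-75\right) = 525$)
$s = 8$ ($s = 2 + 6 = 8$)
$o{\left(V,u \right)} = 3$
$G{\left(x \right)} = 3 - x$
$r = -662$ ($r = \left(66 + \left(3 - 7\right) \left(44 - 6\right)\right) - 576 = \left(66 + \left(3 - 7\right) 38\right) - 576 = \left(66 - 152\right) - 576 = -86 - 576 = -662$)
$\frac{1}{r + X{\left(q,128 \right)}} = \frac{1}{-662 + 525} = \frac{1}{-137} = - \frac{1}{137}$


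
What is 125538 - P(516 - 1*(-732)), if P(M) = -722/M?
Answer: 78336073/624 ≈ 1.2554e+5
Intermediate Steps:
125538 - P(516 - 1*(-732)) = 125538 - (-722)/(516 - 1*(-732)) = 125538 - (-722)/(516 + 732) = 125538 - (-722)/1248 = 125538 - 1*(-361/624) = 125538 + 361/624 = 78336073/624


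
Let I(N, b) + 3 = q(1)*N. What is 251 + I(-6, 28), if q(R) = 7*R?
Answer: 206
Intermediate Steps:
I(N, b) = -3 + 7*N (I(N, b) = -3 + (7*1)*N = -3 + 7*N)
251 + I(-6, 28) = 251 + (-3 + 7*(-6)) = 251 + (-3 - 42) = 251 - 45 = 206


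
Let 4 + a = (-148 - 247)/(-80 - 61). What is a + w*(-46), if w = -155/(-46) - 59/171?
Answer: -1127810/8037 ≈ -140.33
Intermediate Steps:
a = -169/141 (a = -4 + (-148 - 247)/(-80 - 61) = -4 - 395/(-141) = -4 - 395*(-1/141) = -4 + 395/141 = -169/141 ≈ -1.1986)
w = 23791/7866 (w = -155*(-1/46) - 59*1/171 = 155/46 - 59/171 = 23791/7866 ≈ 3.0245)
a + w*(-46) = -169/141 + (23791/7866)*(-46) = -169/141 - 23791/171 = -1127810/8037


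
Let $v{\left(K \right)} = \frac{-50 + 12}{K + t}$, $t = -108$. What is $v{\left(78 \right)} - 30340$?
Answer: $- \frac{455081}{15} \approx -30339.0$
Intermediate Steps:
$v{\left(K \right)} = - \frac{38}{-108 + K}$ ($v{\left(K \right)} = \frac{-50 + 12}{K - 108} = - \frac{38}{-108 + K}$)
$v{\left(78 \right)} - 30340 = - \frac{38}{-108 + 78} - 30340 = - \frac{38}{-30} - 30340 = \left(-38\right) \left(- \frac{1}{30}\right) - 30340 = \frac{19}{15} - 30340 = - \frac{455081}{15}$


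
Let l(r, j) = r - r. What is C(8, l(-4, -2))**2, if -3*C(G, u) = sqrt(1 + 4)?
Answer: 5/9 ≈ 0.55556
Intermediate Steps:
l(r, j) = 0
C(G, u) = -sqrt(5)/3 (C(G, u) = -sqrt(1 + 4)/3 = -sqrt(5)/3)
C(8, l(-4, -2))**2 = (-sqrt(5)/3)**2 = 5/9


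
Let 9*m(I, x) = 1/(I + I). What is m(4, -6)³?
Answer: 1/373248 ≈ 2.6792e-6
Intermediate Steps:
m(I, x) = 1/(18*I) (m(I, x) = 1/(9*(I + I)) = 1/(9*((2*I))) = (1/(2*I))/9 = 1/(18*I))
m(4, -6)³ = ((1/18)/4)³ = ((1/18)*(¼))³ = (1/72)³ = 1/373248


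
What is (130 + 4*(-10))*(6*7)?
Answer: 3780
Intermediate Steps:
(130 + 4*(-10))*(6*7) = (130 - 40)*42 = 90*42 = 3780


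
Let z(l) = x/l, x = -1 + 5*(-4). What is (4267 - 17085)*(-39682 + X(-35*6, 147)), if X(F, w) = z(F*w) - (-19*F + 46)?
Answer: 411877326731/735 ≈ 5.6038e+8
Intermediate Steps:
x = -21 (x = -1 - 20 = -21)
z(l) = -21/l
X(F, w) = -46 + 19*F - 21/(F*w) (X(F, w) = -21*1/(F*w) - (-19*F + 46) = -21/(F*w) - (46 - 19*F) = -21/(F*w) + (-46 + 19*F) = -46 + 19*F - 21/(F*w))
(4267 - 17085)*(-39682 + X(-35*6, 147)) = (4267 - 17085)*(-39682 + (-46 + 19*(-35*6) - 21/(-35*6*147))) = -12818*(-39682 + (-46 + 19*(-210) - 21*1/147/(-210))) = -12818*(-39682 + (-46 - 3990 - 21*(-1/210)*1/147)) = -12818*(-39682 + (-46 - 3990 + 1/1470)) = -12818*(-39682 - 5932919/1470) = -12818*(-64265459/1470) = 411877326731/735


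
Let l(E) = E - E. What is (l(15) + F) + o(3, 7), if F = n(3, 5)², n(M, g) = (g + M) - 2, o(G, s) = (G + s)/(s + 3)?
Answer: 37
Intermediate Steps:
l(E) = 0
o(G, s) = (G + s)/(3 + s)
n(M, g) = -2 + M + g (n(M, g) = (M + g) - 2 = -2 + M + g)
F = 36 (F = (-2 + 3 + 5)² = 6² = 36)
(l(15) + F) + o(3, 7) = (0 + 36) + (3 + 7)/(3 + 7) = 36 + 10/10 = 36 + (⅒)*10 = 36 + 1 = 37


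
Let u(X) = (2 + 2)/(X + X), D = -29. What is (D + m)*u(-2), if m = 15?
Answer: 14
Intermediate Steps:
u(X) = 2/X (u(X) = 4/((2*X)) = 4*(1/(2*X)) = 2/X)
(D + m)*u(-2) = (-29 + 15)*(2/(-2)) = -28*(-1)/2 = -14*(-1) = 14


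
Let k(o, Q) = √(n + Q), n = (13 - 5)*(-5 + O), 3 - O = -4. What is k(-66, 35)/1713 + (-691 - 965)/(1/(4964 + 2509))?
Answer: -12375288 + √51/1713 ≈ -1.2375e+7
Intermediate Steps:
O = 7 (O = 3 - 1*(-4) = 3 + 4 = 7)
n = 16 (n = (13 - 5)*(-5 + 7) = 8*2 = 16)
k(o, Q) = √(16 + Q)
k(-66, 35)/1713 + (-691 - 965)/(1/(4964 + 2509)) = √(16 + 35)/1713 + (-691 - 965)/(1/(4964 + 2509)) = √51*(1/1713) - 1656/(1/7473) = √51/1713 - 1656/1/7473 = √51/1713 - 1656*7473 = √51/1713 - 12375288 = -12375288 + √51/1713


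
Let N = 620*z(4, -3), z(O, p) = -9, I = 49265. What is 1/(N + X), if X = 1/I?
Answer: -49265/274898699 ≈ -0.00017921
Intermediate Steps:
N = -5580 (N = 620*(-9) = -5580)
X = 1/49265 ≈ 2.0298e-5
1/(N + X) = 1/(-5580 + 1/49265) = 1/(-274898699/49265) = -49265/274898699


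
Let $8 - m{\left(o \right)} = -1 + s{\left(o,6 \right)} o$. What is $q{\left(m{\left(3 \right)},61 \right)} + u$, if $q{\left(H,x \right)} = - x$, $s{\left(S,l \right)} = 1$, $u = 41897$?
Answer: $41836$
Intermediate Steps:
$m{\left(o \right)} = 9 - o$ ($m{\left(o \right)} = 8 - \left(-1 + 1 o\right) = 8 - \left(-1 + o\right) = 9 - o$)
$q{\left(m{\left(3 \right)},61 \right)} + u = \left(-1\right) 61 + 41897 = -61 + 41897 = 41836$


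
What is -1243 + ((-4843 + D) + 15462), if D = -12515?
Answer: -3139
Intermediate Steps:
-1243 + ((-4843 + D) + 15462) = -1243 + ((-4843 - 12515) + 15462) = -1243 + (-17358 + 15462) = -1243 - 1896 = -3139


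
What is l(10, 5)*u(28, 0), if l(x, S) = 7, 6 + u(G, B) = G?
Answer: 154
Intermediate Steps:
u(G, B) = -6 + G
l(10, 5)*u(28, 0) = 7*(-6 + 28) = 7*22 = 154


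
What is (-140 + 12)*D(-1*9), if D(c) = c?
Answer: 1152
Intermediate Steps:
(-140 + 12)*D(-1*9) = (-140 + 12)*(-1*9) = -128*(-9) = 1152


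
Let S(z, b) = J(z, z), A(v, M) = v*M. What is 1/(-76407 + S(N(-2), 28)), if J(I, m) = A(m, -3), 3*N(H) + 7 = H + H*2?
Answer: -1/76394 ≈ -1.3090e-5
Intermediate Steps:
A(v, M) = M*v
N(H) = -7/3 + H (N(H) = -7/3 + (H + H*2)/3 = -7/3 + (H + 2*H)/3 = -7/3 + (3*H)/3 = -7/3 + H)
J(I, m) = -3*m
S(z, b) = -3*z
1/(-76407 + S(N(-2), 28)) = 1/(-76407 - 3*(-7/3 - 2)) = 1/(-76407 - 3*(-13/3)) = 1/(-76407 + 13) = 1/(-76394) = -1/76394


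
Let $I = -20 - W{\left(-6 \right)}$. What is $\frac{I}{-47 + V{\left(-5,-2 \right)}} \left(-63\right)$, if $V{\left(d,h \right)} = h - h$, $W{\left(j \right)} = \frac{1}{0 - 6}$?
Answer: $- \frac{2499}{94} \approx -26.585$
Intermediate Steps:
$W{\left(j \right)} = - \frac{1}{6}$ ($W{\left(j \right)} = \frac{1}{-6} = - \frac{1}{6}$)
$V{\left(d,h \right)} = 0$
$I = - \frac{119}{6}$ ($I = -20 - - \frac{1}{6} = -20 + \frac{1}{6} = - \frac{119}{6} \approx -19.833$)
$\frac{I}{-47 + V{\left(-5,-2 \right)}} \left(-63\right) = - \frac{119}{6 \left(-47 + 0\right)} \left(-63\right) = - \frac{119}{6 \left(-47\right)} \left(-63\right) = \left(- \frac{119}{6}\right) \left(- \frac{1}{47}\right) \left(-63\right) = \frac{119}{282} \left(-63\right) = - \frac{2499}{94}$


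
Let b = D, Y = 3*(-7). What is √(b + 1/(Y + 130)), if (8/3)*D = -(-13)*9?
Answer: √8342206/436 ≈ 6.6245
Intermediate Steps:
Y = -21
D = 351/8 (D = 3*(-(-13)*9)/8 = 3*(-13*(-9))/8 = (3/8)*117 = 351/8 ≈ 43.875)
b = 351/8 ≈ 43.875
√(b + 1/(Y + 130)) = √(351/8 + 1/(-21 + 130)) = √(351/8 + 1/109) = √(38267/872) = √8342206/436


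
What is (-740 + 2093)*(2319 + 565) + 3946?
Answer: 3905998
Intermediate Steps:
(-740 + 2093)*(2319 + 565) + 3946 = 1353*2884 + 3946 = 3902052 + 3946 = 3905998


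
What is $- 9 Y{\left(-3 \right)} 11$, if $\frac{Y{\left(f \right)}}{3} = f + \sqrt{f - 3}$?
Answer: $891 - 297 i \sqrt{6} \approx 891.0 - 727.5 i$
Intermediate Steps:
$Y{\left(f \right)} = 3 f + 3 \sqrt{-3 + f}$ ($Y{\left(f \right)} = 3 \left(f + \sqrt{f - 3}\right) = 3 \left(f + \sqrt{-3 + f}\right) = 3 f + 3 \sqrt{-3 + f}$)
$- 9 Y{\left(-3 \right)} 11 = - 9 \left(3 \left(-3\right) + 3 \sqrt{-3 - 3}\right) 11 = - 9 \left(-9 + 3 \sqrt{-6}\right) 11 = - 9 \left(-9 + 3 i \sqrt{6}\right) 11 = \left(81 - 27 i \sqrt{6}\right) 11 = 891 - 297 i \sqrt{6}$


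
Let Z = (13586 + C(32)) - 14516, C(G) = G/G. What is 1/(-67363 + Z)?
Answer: -1/68292 ≈ -1.4643e-5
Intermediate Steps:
C(G) = 1
Z = -929 (Z = (13586 + 1) - 14516 = 13587 - 14516 = -929)
1/(-67363 + Z) = 1/(-67363 - 929) = 1/(-68292) = -1/68292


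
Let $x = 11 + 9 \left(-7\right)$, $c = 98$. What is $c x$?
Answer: $-5096$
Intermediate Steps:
$x = -52$ ($x = 11 - 63 = -52$)
$c x = 98 \left(-52\right) = -5096$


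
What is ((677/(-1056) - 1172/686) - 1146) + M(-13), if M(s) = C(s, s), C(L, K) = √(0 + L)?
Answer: -415941395/362208 + I*√13 ≈ -1148.3 + 3.6056*I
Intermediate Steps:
C(L, K) = √L
M(s) = √s
((677/(-1056) - 1172/686) - 1146) + M(-13) = ((677/(-1056) - 1172/686) - 1146) + √(-13) = ((677*(-1/1056) - 1172*1/686) - 1146) + I*√13 = ((-677/1056 - 586/343) - 1146) + I*√13 = (-851027/362208 - 1146) + I*√13 = -415941395/362208 + I*√13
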